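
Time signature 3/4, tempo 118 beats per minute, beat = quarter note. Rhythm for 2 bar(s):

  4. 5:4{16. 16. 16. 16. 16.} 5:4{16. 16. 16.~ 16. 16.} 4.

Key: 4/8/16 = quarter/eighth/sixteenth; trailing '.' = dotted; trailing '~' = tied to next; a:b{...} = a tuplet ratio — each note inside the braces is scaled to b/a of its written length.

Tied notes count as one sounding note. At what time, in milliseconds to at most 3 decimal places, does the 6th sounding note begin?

note 6 onset = 27/10b = 1372.881ms

1. 0.0ms @ 0 + 762.712ms (3/2)
2. 762.712ms @ 3/2 + 152.542ms (3/10)
3. 915.254ms @ 9/5 + 152.542ms (3/10)
4. 1067.797ms @ 21/10 + 152.542ms (3/10)
5. 1220.339ms @ 12/5 + 152.542ms (3/10)
6. 1372.881ms @ 27/10 + 152.542ms (3/10)
7. 1525.424ms @ 3 + 152.542ms (3/10)
8. 1677.966ms @ 33/10 + 152.542ms (3/10)
9. 1830.508ms @ 18/5 + 305.085ms (3/5)
10. 2135.593ms @ 21/5 + 152.542ms (3/10)
11. 2288.136ms @ 9/2 + 762.712ms (3/2)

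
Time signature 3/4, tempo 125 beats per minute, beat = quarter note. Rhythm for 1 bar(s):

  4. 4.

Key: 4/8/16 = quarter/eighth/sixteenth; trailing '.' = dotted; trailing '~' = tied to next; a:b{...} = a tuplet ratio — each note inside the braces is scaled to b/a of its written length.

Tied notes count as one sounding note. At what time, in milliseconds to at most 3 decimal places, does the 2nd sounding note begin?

note 2 onset = 3/2b = 720.0ms

1. 0.0ms @ 0 + 720.0ms (3/2)
2. 720.0ms @ 3/2 + 720.0ms (3/2)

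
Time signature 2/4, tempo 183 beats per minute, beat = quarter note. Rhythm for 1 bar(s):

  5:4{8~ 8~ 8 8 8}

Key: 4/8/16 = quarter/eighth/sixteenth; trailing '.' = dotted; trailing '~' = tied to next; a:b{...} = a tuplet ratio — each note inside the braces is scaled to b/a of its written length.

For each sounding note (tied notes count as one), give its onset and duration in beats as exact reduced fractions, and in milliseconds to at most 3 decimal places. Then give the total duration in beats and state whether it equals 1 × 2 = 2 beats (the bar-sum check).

1) 0.0ms=0b +393.443ms=6/5b
2) 393.443ms=6/5b +131.148ms=2/5b
3) 524.59ms=8/5b +131.148ms=2/5b
Σ=2b of 2 (183bpm 2/4) — PASS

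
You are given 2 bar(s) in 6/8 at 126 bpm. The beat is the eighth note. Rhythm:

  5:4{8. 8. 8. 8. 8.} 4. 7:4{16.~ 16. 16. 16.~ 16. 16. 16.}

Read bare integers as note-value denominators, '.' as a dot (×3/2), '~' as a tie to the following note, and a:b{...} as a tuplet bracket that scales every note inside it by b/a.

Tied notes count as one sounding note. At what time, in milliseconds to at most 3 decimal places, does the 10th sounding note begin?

1. 0.0ms @ 0 + 571.429ms (6/5)
2. 571.429ms @ 6/5 + 571.429ms (6/5)
3. 1142.857ms @ 12/5 + 571.429ms (6/5)
4. 1714.286ms @ 18/5 + 571.429ms (6/5)
5. 2285.714ms @ 24/5 + 571.429ms (6/5)
6. 2857.143ms @ 6 + 1428.571ms (3)
7. 4285.714ms @ 9 + 408.163ms (6/7)
8. 4693.878ms @ 69/7 + 204.082ms (3/7)
9. 4897.959ms @ 72/7 + 408.163ms (6/7)
10. 5306.122ms @ 78/7 + 204.082ms (3/7)
11. 5510.204ms @ 81/7 + 204.082ms (3/7)

note 10 onset = 78/7b = 5306.122ms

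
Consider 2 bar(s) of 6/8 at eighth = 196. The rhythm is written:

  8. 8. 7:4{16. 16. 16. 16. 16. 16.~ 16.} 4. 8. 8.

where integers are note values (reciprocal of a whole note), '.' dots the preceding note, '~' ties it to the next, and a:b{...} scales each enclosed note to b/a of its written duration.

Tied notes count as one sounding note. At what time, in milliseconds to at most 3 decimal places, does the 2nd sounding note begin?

1. 0.0ms @ 0 + 459.184ms (3/2)
2. 459.184ms @ 3/2 + 459.184ms (3/2)
3. 918.367ms @ 3 + 131.195ms (3/7)
4. 1049.563ms @ 24/7 + 131.195ms (3/7)
5. 1180.758ms @ 27/7 + 131.195ms (3/7)
6. 1311.953ms @ 30/7 + 131.195ms (3/7)
7. 1443.149ms @ 33/7 + 131.195ms (3/7)
8. 1574.344ms @ 36/7 + 262.391ms (6/7)
9. 1836.735ms @ 6 + 918.367ms (3)
10. 2755.102ms @ 9 + 459.184ms (3/2)
11. 3214.286ms @ 21/2 + 459.184ms (3/2)

note 2 onset = 3/2b = 459.184ms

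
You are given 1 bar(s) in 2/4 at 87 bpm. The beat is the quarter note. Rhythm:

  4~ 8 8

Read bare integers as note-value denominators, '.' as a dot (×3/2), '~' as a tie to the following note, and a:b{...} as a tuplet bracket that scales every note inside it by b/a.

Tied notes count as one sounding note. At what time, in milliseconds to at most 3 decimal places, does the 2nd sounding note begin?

1. 0.0ms @ 0 + 1034.483ms (3/2)
2. 1034.483ms @ 3/2 + 344.828ms (1/2)

note 2 onset = 3/2b = 1034.483ms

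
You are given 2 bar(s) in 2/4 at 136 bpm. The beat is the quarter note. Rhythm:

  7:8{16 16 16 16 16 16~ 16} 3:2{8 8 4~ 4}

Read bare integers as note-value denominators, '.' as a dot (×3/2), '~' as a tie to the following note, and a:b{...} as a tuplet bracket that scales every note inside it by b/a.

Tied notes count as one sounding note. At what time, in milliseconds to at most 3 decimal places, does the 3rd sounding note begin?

note 3 onset = 4/7b = 252.101ms

1. 0.0ms @ 0 + 126.05ms (2/7)
2. 126.05ms @ 2/7 + 126.05ms (2/7)
3. 252.101ms @ 4/7 + 126.05ms (2/7)
4. 378.151ms @ 6/7 + 126.05ms (2/7)
5. 504.202ms @ 8/7 + 126.05ms (2/7)
6. 630.252ms @ 10/7 + 252.101ms (4/7)
7. 882.353ms @ 2 + 147.059ms (1/3)
8. 1029.412ms @ 7/3 + 147.059ms (1/3)
9. 1176.471ms @ 8/3 + 588.235ms (4/3)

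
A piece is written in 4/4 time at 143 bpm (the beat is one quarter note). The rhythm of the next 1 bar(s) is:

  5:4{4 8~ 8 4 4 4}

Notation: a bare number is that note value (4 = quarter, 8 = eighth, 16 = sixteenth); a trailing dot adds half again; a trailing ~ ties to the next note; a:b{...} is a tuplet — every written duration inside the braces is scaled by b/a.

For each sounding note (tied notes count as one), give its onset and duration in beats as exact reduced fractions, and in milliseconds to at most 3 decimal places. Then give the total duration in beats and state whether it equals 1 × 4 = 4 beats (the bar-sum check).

1) 0.0ms=0b +335.664ms=4/5b
2) 335.664ms=4/5b +335.664ms=4/5b
3) 671.329ms=8/5b +335.664ms=4/5b
4) 1006.993ms=12/5b +335.664ms=4/5b
5) 1342.657ms=16/5b +335.664ms=4/5b
Σ=4b of 4 (143bpm 4/4) — PASS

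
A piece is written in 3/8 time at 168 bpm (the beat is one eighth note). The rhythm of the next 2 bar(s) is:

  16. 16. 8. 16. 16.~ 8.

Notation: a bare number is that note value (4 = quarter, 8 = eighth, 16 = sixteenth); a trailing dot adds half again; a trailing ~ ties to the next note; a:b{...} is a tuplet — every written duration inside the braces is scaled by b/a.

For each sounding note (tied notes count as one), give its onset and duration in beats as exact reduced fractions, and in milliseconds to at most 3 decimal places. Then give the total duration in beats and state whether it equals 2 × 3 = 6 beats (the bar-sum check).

1) 0.0ms=0b +267.857ms=3/4b
2) 267.857ms=3/4b +267.857ms=3/4b
3) 535.714ms=3/2b +535.714ms=3/2b
4) 1071.429ms=3b +267.857ms=3/4b
5) 1339.286ms=15/4b +803.571ms=9/4b
Σ=6b of 6 (168bpm 3/8) — PASS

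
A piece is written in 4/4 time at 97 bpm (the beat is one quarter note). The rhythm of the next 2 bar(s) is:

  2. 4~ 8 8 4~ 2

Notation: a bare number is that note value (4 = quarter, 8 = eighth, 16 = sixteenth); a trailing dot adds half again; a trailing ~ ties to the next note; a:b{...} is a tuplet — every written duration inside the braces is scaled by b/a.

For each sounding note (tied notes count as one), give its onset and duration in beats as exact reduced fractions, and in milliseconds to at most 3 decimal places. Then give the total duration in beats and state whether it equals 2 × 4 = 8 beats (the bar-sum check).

1) 0.0ms=0b +1855.67ms=3b
2) 1855.67ms=3b +927.835ms=3/2b
3) 2783.505ms=9/2b +309.278ms=1/2b
4) 3092.784ms=5b +1855.67ms=3b
Σ=8b of 8 (97bpm 4/4) — PASS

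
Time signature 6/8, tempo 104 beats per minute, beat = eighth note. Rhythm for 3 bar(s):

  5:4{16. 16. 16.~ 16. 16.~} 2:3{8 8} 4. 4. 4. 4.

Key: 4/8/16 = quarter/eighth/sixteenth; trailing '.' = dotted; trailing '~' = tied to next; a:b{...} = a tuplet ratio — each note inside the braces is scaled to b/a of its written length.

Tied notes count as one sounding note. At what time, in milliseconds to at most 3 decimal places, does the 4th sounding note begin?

1. 0.0ms @ 0 + 346.154ms (3/5)
2. 346.154ms @ 3/5 + 346.154ms (3/5)
3. 692.308ms @ 6/5 + 692.308ms (6/5)
4. 1384.615ms @ 12/5 + 1211.538ms (21/10)
5. 2596.154ms @ 9/2 + 865.385ms (3/2)
6. 3461.538ms @ 6 + 1730.769ms (3)
7. 5192.308ms @ 9 + 1730.769ms (3)
8. 6923.077ms @ 12 + 1730.769ms (3)
9. 8653.846ms @ 15 + 1730.769ms (3)

note 4 onset = 12/5b = 1384.615ms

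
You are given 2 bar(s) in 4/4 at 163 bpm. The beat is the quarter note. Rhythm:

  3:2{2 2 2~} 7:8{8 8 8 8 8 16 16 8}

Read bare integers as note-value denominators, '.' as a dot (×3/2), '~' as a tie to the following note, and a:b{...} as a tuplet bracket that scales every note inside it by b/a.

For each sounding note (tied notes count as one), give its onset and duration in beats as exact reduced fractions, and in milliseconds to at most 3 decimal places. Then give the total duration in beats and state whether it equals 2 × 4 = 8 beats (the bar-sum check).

1) 0.0ms=0b +490.798ms=4/3b
2) 490.798ms=4/3b +490.798ms=4/3b
3) 981.595ms=8/3b +701.139ms=40/21b
4) 1682.734ms=32/7b +210.342ms=4/7b
5) 1893.076ms=36/7b +210.342ms=4/7b
6) 2103.418ms=40/7b +210.342ms=4/7b
7) 2313.76ms=44/7b +210.342ms=4/7b
8) 2524.102ms=48/7b +105.171ms=2/7b
9) 2629.273ms=50/7b +105.171ms=2/7b
10) 2734.443ms=52/7b +210.342ms=4/7b
Σ=8b of 8 (163bpm 4/4) — PASS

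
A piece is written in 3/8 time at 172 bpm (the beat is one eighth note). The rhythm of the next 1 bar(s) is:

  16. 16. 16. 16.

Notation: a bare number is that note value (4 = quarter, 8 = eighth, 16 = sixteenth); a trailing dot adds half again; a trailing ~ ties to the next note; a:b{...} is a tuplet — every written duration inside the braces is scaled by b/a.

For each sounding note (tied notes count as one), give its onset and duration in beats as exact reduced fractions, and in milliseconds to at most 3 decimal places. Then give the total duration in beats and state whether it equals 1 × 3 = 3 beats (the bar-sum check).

1) 0.0ms=0b +261.628ms=3/4b
2) 261.628ms=3/4b +261.628ms=3/4b
3) 523.256ms=3/2b +261.628ms=3/4b
4) 784.884ms=9/4b +261.628ms=3/4b
Σ=3b of 3 (172bpm 3/8) — PASS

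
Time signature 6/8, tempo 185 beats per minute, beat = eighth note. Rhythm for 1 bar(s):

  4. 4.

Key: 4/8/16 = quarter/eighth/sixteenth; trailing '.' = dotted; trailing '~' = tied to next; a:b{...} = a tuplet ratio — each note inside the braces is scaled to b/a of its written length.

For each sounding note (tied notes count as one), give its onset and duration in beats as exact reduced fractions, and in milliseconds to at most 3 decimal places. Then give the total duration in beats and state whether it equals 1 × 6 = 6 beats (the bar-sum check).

1) 0.0ms=0b +972.973ms=3b
2) 972.973ms=3b +972.973ms=3b
Σ=6b of 6 (185bpm 6/8) — PASS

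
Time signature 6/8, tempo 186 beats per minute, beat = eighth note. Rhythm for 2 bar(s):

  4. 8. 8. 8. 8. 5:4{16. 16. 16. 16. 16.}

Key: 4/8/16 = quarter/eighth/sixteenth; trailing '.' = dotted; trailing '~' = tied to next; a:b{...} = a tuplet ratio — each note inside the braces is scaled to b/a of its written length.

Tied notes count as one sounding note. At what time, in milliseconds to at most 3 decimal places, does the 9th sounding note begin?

1. 0.0ms @ 0 + 967.742ms (3)
2. 967.742ms @ 3 + 483.871ms (3/2)
3. 1451.613ms @ 9/2 + 483.871ms (3/2)
4. 1935.484ms @ 6 + 483.871ms (3/2)
5. 2419.355ms @ 15/2 + 483.871ms (3/2)
6. 2903.226ms @ 9 + 193.548ms (3/5)
7. 3096.774ms @ 48/5 + 193.548ms (3/5)
8. 3290.323ms @ 51/5 + 193.548ms (3/5)
9. 3483.871ms @ 54/5 + 193.548ms (3/5)
10. 3677.419ms @ 57/5 + 193.548ms (3/5)

note 9 onset = 54/5b = 3483.871ms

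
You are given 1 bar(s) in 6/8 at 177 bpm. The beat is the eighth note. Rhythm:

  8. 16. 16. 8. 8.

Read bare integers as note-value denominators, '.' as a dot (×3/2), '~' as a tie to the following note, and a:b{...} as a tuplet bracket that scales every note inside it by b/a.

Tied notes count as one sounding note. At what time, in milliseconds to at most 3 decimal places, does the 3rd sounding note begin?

1. 0.0ms @ 0 + 508.475ms (3/2)
2. 508.475ms @ 3/2 + 254.237ms (3/4)
3. 762.712ms @ 9/4 + 254.237ms (3/4)
4. 1016.949ms @ 3 + 508.475ms (3/2)
5. 1525.424ms @ 9/2 + 508.475ms (3/2)

note 3 onset = 9/4b = 762.712ms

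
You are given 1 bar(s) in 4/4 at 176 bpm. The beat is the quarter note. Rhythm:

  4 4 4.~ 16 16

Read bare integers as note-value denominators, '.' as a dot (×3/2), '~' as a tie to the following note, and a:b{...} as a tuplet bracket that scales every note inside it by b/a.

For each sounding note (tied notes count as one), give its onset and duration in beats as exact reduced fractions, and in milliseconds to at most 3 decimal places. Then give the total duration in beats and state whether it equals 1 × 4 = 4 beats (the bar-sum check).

1) 0.0ms=0b +340.909ms=1b
2) 340.909ms=1b +340.909ms=1b
3) 681.818ms=2b +596.591ms=7/4b
4) 1278.409ms=15/4b +85.227ms=1/4b
Σ=4b of 4 (176bpm 4/4) — PASS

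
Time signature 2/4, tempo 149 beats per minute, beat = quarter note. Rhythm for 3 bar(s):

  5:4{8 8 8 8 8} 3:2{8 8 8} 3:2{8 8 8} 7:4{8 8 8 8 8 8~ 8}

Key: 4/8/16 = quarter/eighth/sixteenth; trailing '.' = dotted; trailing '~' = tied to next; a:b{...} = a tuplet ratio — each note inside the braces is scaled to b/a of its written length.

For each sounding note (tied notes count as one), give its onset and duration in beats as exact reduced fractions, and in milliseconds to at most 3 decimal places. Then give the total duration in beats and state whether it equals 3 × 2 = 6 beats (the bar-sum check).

1) 0.0ms=0b +161.074ms=2/5b
2) 161.074ms=2/5b +161.074ms=2/5b
3) 322.148ms=4/5b +161.074ms=2/5b
4) 483.221ms=6/5b +161.074ms=2/5b
5) 644.295ms=8/5b +161.074ms=2/5b
6) 805.369ms=2b +134.228ms=1/3b
7) 939.597ms=7/3b +134.228ms=1/3b
8) 1073.826ms=8/3b +134.228ms=1/3b
9) 1208.054ms=3b +134.228ms=1/3b
10) 1342.282ms=10/3b +134.228ms=1/3b
11) 1476.51ms=11/3b +134.228ms=1/3b
12) 1610.738ms=4b +115.053ms=2/7b
13) 1725.791ms=30/7b +115.053ms=2/7b
14) 1840.844ms=32/7b +115.053ms=2/7b
15) 1955.896ms=34/7b +115.053ms=2/7b
16) 2070.949ms=36/7b +115.053ms=2/7b
17) 2186.002ms=38/7b +230.105ms=4/7b
Σ=6b of 6 (149bpm 2/4) — PASS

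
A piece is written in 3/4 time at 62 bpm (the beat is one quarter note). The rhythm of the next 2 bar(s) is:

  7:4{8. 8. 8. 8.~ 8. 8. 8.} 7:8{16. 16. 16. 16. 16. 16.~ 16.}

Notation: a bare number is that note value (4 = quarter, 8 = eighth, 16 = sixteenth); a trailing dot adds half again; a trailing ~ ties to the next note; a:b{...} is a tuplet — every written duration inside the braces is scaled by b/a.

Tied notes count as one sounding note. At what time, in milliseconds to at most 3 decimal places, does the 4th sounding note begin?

1. 0.0ms @ 0 + 414.747ms (3/7)
2. 414.747ms @ 3/7 + 414.747ms (3/7)
3. 829.493ms @ 6/7 + 414.747ms (3/7)
4. 1244.24ms @ 9/7 + 829.493ms (6/7)
5. 2073.733ms @ 15/7 + 414.747ms (3/7)
6. 2488.479ms @ 18/7 + 414.747ms (3/7)
7. 2903.226ms @ 3 + 414.747ms (3/7)
8. 3317.972ms @ 24/7 + 414.747ms (3/7)
9. 3732.719ms @ 27/7 + 414.747ms (3/7)
10. 4147.465ms @ 30/7 + 414.747ms (3/7)
11. 4562.212ms @ 33/7 + 414.747ms (3/7)
12. 4976.959ms @ 36/7 + 829.493ms (6/7)

note 4 onset = 9/7b = 1244.24ms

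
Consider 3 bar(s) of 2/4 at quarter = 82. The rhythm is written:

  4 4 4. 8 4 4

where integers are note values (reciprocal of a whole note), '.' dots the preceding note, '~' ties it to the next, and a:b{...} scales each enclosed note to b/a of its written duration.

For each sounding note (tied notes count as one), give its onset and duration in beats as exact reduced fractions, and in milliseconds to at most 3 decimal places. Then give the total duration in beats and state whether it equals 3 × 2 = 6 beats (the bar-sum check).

1) 0.0ms=0b +731.707ms=1b
2) 731.707ms=1b +731.707ms=1b
3) 1463.415ms=2b +1097.561ms=3/2b
4) 2560.976ms=7/2b +365.854ms=1/2b
5) 2926.829ms=4b +731.707ms=1b
6) 3658.537ms=5b +731.707ms=1b
Σ=6b of 6 (82bpm 2/4) — PASS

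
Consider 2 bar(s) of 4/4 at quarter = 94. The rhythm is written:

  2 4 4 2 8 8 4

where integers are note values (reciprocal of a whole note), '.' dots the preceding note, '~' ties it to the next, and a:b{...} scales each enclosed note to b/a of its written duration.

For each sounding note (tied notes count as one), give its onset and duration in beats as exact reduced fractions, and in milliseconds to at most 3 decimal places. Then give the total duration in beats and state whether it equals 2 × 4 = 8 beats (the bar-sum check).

1) 0.0ms=0b +1276.596ms=2b
2) 1276.596ms=2b +638.298ms=1b
3) 1914.894ms=3b +638.298ms=1b
4) 2553.191ms=4b +1276.596ms=2b
5) 3829.787ms=6b +319.149ms=1/2b
6) 4148.936ms=13/2b +319.149ms=1/2b
7) 4468.085ms=7b +638.298ms=1b
Σ=8b of 8 (94bpm 4/4) — PASS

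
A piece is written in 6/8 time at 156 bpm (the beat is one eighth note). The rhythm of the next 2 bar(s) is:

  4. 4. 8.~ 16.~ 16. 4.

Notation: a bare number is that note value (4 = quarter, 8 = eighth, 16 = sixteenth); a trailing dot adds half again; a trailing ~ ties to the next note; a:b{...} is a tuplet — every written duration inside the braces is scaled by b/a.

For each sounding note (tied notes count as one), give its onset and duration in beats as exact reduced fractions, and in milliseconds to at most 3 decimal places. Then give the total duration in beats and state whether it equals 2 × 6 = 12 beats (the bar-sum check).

1) 0.0ms=0b +1153.846ms=3b
2) 1153.846ms=3b +1153.846ms=3b
3) 2307.692ms=6b +1153.846ms=3b
4) 3461.538ms=9b +1153.846ms=3b
Σ=12b of 12 (156bpm 6/8) — PASS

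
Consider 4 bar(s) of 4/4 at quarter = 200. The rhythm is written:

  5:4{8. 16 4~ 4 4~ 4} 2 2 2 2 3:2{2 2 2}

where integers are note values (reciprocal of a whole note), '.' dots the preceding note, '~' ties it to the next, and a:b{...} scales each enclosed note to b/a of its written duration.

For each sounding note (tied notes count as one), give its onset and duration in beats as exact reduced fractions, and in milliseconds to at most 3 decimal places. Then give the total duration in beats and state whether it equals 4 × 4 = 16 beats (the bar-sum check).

1) 0.0ms=0b +180.0ms=3/5b
2) 180.0ms=3/5b +60.0ms=1/5b
3) 240.0ms=4/5b +480.0ms=8/5b
4) 720.0ms=12/5b +480.0ms=8/5b
5) 1200.0ms=4b +600.0ms=2b
6) 1800.0ms=6b +600.0ms=2b
7) 2400.0ms=8b +600.0ms=2b
8) 3000.0ms=10b +600.0ms=2b
9) 3600.0ms=12b +400.0ms=4/3b
10) 4000.0ms=40/3b +400.0ms=4/3b
11) 4400.0ms=44/3b +400.0ms=4/3b
Σ=16b of 16 (200bpm 4/4) — PASS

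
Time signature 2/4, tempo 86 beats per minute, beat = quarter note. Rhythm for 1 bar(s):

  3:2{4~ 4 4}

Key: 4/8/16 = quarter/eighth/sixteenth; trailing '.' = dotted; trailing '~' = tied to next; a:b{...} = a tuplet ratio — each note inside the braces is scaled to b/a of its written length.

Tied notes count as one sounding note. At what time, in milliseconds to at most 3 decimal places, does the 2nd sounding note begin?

note 2 onset = 4/3b = 930.233ms

1. 0.0ms @ 0 + 930.233ms (4/3)
2. 930.233ms @ 4/3 + 465.116ms (2/3)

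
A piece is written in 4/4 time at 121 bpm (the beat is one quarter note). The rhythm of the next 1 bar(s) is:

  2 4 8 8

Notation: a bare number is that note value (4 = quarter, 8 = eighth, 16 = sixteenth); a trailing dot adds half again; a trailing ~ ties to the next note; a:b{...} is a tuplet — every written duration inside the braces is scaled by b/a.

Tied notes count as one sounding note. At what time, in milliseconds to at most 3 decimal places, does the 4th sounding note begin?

1. 0.0ms @ 0 + 991.736ms (2)
2. 991.736ms @ 2 + 495.868ms (1)
3. 1487.603ms @ 3 + 247.934ms (1/2)
4. 1735.537ms @ 7/2 + 247.934ms (1/2)

note 4 onset = 7/2b = 1735.537ms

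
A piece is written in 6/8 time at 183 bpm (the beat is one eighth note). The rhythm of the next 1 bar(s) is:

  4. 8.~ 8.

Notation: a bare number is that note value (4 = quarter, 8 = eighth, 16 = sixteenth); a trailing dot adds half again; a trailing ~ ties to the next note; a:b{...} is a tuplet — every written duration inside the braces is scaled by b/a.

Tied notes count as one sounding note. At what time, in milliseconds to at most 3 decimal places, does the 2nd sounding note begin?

1. 0.0ms @ 0 + 983.607ms (3)
2. 983.607ms @ 3 + 983.607ms (3)

note 2 onset = 3b = 983.607ms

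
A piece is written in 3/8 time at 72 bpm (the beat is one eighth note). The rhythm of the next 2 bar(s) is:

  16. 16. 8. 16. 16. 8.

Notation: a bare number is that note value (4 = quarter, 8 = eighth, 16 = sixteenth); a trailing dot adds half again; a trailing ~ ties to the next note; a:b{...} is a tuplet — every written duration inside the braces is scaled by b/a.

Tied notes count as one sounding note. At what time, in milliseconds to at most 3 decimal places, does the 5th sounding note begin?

1. 0.0ms @ 0 + 625.0ms (3/4)
2. 625.0ms @ 3/4 + 625.0ms (3/4)
3. 1250.0ms @ 3/2 + 1250.0ms (3/2)
4. 2500.0ms @ 3 + 625.0ms (3/4)
5. 3125.0ms @ 15/4 + 625.0ms (3/4)
6. 3750.0ms @ 9/2 + 1250.0ms (3/2)

note 5 onset = 15/4b = 3125.0ms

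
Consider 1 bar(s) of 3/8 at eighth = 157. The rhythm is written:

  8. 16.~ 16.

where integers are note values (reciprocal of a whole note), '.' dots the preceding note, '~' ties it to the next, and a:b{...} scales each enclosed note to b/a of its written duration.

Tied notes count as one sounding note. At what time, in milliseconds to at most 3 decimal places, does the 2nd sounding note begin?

1. 0.0ms @ 0 + 573.248ms (3/2)
2. 573.248ms @ 3/2 + 573.248ms (3/2)

note 2 onset = 3/2b = 573.248ms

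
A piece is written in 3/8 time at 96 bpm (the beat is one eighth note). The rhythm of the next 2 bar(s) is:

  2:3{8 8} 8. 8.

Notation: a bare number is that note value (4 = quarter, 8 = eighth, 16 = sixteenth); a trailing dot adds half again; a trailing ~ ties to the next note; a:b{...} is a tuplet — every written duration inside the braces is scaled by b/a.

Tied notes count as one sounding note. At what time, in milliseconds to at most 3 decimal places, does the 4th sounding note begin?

1. 0.0ms @ 0 + 937.5ms (3/2)
2. 937.5ms @ 3/2 + 937.5ms (3/2)
3. 1875.0ms @ 3 + 937.5ms (3/2)
4. 2812.5ms @ 9/2 + 937.5ms (3/2)

note 4 onset = 9/2b = 2812.5ms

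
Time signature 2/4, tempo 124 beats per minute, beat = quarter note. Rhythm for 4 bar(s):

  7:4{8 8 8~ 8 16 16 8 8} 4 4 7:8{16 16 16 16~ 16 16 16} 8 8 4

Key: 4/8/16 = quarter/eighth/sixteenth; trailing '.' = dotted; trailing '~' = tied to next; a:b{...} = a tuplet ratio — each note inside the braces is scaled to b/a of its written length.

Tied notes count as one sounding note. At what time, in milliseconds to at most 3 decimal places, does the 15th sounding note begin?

1. 0.0ms @ 0 + 138.249ms (2/7)
2. 138.249ms @ 2/7 + 138.249ms (2/7)
3. 276.498ms @ 4/7 + 276.498ms (4/7)
4. 552.995ms @ 8/7 + 69.124ms (1/7)
5. 622.12ms @ 9/7 + 69.124ms (1/7)
6. 691.244ms @ 10/7 + 138.249ms (2/7)
7. 829.493ms @ 12/7 + 138.249ms (2/7)
8. 967.742ms @ 2 + 483.871ms (1)
9. 1451.613ms @ 3 + 483.871ms (1)
10. 1935.484ms @ 4 + 138.249ms (2/7)
11. 2073.733ms @ 30/7 + 138.249ms (2/7)
12. 2211.982ms @ 32/7 + 138.249ms (2/7)
13. 2350.23ms @ 34/7 + 276.498ms (4/7)
14. 2626.728ms @ 38/7 + 138.249ms (2/7)
15. 2764.977ms @ 40/7 + 138.249ms (2/7)
16. 2903.226ms @ 6 + 241.935ms (1/2)
17. 3145.161ms @ 13/2 + 241.935ms (1/2)
18. 3387.097ms @ 7 + 483.871ms (1)

note 15 onset = 40/7b = 2764.977ms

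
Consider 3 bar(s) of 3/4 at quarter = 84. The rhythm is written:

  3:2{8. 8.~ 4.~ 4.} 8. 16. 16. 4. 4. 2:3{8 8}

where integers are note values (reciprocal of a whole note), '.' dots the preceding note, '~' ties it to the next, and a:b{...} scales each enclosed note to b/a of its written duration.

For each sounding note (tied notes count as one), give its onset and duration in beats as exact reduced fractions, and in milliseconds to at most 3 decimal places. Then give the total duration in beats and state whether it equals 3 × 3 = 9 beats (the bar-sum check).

1) 0.0ms=0b +357.143ms=1/2b
2) 357.143ms=1/2b +1785.714ms=5/2b
3) 2142.857ms=3b +535.714ms=3/4b
4) 2678.571ms=15/4b +267.857ms=3/8b
5) 2946.429ms=33/8b +267.857ms=3/8b
6) 3214.286ms=9/2b +1071.429ms=3/2b
7) 4285.714ms=6b +1071.429ms=3/2b
8) 5357.143ms=15/2b +535.714ms=3/4b
9) 5892.857ms=33/4b +535.714ms=3/4b
Σ=9b of 9 (84bpm 3/4) — PASS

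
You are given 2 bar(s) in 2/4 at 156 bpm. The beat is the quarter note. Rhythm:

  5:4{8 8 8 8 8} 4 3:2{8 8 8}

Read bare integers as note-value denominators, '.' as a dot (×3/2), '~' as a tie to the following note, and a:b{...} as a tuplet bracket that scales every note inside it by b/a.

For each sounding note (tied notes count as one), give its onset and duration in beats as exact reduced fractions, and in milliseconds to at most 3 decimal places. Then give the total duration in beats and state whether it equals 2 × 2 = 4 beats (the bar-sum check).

1) 0.0ms=0b +153.846ms=2/5b
2) 153.846ms=2/5b +153.846ms=2/5b
3) 307.692ms=4/5b +153.846ms=2/5b
4) 461.538ms=6/5b +153.846ms=2/5b
5) 615.385ms=8/5b +153.846ms=2/5b
6) 769.231ms=2b +384.615ms=1b
7) 1153.846ms=3b +128.205ms=1/3b
8) 1282.051ms=10/3b +128.205ms=1/3b
9) 1410.256ms=11/3b +128.205ms=1/3b
Σ=4b of 4 (156bpm 2/4) — PASS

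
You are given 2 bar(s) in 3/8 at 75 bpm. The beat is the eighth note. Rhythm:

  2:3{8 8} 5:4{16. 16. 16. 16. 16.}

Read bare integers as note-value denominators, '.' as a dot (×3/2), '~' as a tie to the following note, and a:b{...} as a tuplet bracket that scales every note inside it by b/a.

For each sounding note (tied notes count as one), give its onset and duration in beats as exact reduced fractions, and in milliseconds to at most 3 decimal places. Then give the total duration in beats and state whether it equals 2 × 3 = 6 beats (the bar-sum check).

1) 0.0ms=0b +1200.0ms=3/2b
2) 1200.0ms=3/2b +1200.0ms=3/2b
3) 2400.0ms=3b +480.0ms=3/5b
4) 2880.0ms=18/5b +480.0ms=3/5b
5) 3360.0ms=21/5b +480.0ms=3/5b
6) 3840.0ms=24/5b +480.0ms=3/5b
7) 4320.0ms=27/5b +480.0ms=3/5b
Σ=6b of 6 (75bpm 3/8) — PASS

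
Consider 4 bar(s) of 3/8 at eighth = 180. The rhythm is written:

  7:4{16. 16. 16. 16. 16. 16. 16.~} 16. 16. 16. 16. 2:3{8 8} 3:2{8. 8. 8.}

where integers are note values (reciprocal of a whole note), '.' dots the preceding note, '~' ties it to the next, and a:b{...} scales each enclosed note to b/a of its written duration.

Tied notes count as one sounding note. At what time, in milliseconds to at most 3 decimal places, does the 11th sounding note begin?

note 11 onset = 6b = 2000.0ms

1. 0.0ms @ 0 + 142.857ms (3/7)
2. 142.857ms @ 3/7 + 142.857ms (3/7)
3. 285.714ms @ 6/7 + 142.857ms (3/7)
4. 428.571ms @ 9/7 + 142.857ms (3/7)
5. 571.429ms @ 12/7 + 142.857ms (3/7)
6. 714.286ms @ 15/7 + 142.857ms (3/7)
7. 857.143ms @ 18/7 + 392.857ms (33/28)
8. 1250.0ms @ 15/4 + 250.0ms (3/4)
9. 1500.0ms @ 9/2 + 250.0ms (3/4)
10. 1750.0ms @ 21/4 + 250.0ms (3/4)
11. 2000.0ms @ 6 + 500.0ms (3/2)
12. 2500.0ms @ 15/2 + 500.0ms (3/2)
13. 3000.0ms @ 9 + 333.333ms (1)
14. 3333.333ms @ 10 + 333.333ms (1)
15. 3666.667ms @ 11 + 333.333ms (1)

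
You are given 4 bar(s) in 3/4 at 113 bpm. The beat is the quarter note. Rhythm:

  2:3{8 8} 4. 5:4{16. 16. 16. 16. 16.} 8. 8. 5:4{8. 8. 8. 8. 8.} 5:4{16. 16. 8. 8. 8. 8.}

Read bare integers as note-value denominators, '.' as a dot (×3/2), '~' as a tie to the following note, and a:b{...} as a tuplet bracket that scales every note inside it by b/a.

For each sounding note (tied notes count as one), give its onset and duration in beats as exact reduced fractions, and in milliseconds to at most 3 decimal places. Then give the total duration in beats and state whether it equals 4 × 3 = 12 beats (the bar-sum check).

1) 0.0ms=0b +398.23ms=3/4b
2) 398.23ms=3/4b +398.23ms=3/4b
3) 796.46ms=3/2b +796.46ms=3/2b
4) 1592.92ms=3b +159.292ms=3/10b
5) 1752.212ms=33/10b +159.292ms=3/10b
6) 1911.504ms=18/5b +159.292ms=3/10b
7) 2070.796ms=39/10b +159.292ms=3/10b
8) 2230.088ms=21/5b +159.292ms=3/10b
9) 2389.381ms=9/2b +398.23ms=3/4b
10) 2787.611ms=21/4b +398.23ms=3/4b
11) 3185.841ms=6b +318.584ms=3/5b
12) 3504.425ms=33/5b +318.584ms=3/5b
13) 3823.009ms=36/5b +318.584ms=3/5b
14) 4141.593ms=39/5b +318.584ms=3/5b
15) 4460.177ms=42/5b +318.584ms=3/5b
16) 4778.761ms=9b +159.292ms=3/10b
17) 4938.053ms=93/10b +159.292ms=3/10b
18) 5097.345ms=48/5b +318.584ms=3/5b
19) 5415.929ms=51/5b +318.584ms=3/5b
20) 5734.513ms=54/5b +318.584ms=3/5b
21) 6053.097ms=57/5b +318.584ms=3/5b
Σ=12b of 12 (113bpm 3/4) — PASS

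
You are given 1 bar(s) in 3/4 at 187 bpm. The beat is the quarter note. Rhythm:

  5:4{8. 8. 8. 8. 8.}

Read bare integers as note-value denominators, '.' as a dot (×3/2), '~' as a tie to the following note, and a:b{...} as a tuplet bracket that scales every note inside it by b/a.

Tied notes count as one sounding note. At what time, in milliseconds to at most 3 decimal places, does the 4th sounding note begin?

note 4 onset = 9/5b = 577.54ms

1. 0.0ms @ 0 + 192.513ms (3/5)
2. 192.513ms @ 3/5 + 192.513ms (3/5)
3. 385.027ms @ 6/5 + 192.513ms (3/5)
4. 577.54ms @ 9/5 + 192.513ms (3/5)
5. 770.053ms @ 12/5 + 192.513ms (3/5)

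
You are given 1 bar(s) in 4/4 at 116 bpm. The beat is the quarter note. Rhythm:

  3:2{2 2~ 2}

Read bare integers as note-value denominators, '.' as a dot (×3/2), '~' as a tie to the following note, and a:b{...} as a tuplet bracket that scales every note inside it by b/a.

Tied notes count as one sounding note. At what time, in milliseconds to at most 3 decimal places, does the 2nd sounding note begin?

1. 0.0ms @ 0 + 689.655ms (4/3)
2. 689.655ms @ 4/3 + 1379.31ms (8/3)

note 2 onset = 4/3b = 689.655ms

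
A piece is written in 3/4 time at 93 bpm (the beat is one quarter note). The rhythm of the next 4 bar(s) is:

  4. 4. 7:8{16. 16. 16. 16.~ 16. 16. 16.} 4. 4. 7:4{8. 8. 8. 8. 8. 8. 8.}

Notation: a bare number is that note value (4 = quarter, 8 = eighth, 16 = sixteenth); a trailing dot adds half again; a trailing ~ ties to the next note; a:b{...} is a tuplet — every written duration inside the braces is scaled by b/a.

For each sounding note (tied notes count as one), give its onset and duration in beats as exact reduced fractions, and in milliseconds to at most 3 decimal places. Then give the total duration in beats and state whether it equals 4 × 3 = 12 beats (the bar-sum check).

1) 0.0ms=0b +967.742ms=3/2b
2) 967.742ms=3/2b +967.742ms=3/2b
3) 1935.484ms=3b +276.498ms=3/7b
4) 2211.982ms=24/7b +276.498ms=3/7b
5) 2488.479ms=27/7b +276.498ms=3/7b
6) 2764.977ms=30/7b +552.995ms=6/7b
7) 3317.972ms=36/7b +276.498ms=3/7b
8) 3594.47ms=39/7b +276.498ms=3/7b
9) 3870.968ms=6b +967.742ms=3/2b
10) 4838.71ms=15/2b +967.742ms=3/2b
11) 5806.452ms=9b +276.498ms=3/7b
12) 6082.949ms=66/7b +276.498ms=3/7b
13) 6359.447ms=69/7b +276.498ms=3/7b
14) 6635.945ms=72/7b +276.498ms=3/7b
15) 6912.442ms=75/7b +276.498ms=3/7b
16) 7188.94ms=78/7b +276.498ms=3/7b
17) 7465.438ms=81/7b +276.498ms=3/7b
Σ=12b of 12 (93bpm 3/4) — PASS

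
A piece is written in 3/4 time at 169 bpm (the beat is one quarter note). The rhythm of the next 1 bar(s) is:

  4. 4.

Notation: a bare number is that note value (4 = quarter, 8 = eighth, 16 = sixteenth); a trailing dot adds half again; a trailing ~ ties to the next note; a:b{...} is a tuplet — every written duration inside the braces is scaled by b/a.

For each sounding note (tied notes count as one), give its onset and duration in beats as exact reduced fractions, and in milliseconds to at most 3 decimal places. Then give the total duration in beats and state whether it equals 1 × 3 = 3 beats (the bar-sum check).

1) 0.0ms=0b +532.544ms=3/2b
2) 532.544ms=3/2b +532.544ms=3/2b
Σ=3b of 3 (169bpm 3/4) — PASS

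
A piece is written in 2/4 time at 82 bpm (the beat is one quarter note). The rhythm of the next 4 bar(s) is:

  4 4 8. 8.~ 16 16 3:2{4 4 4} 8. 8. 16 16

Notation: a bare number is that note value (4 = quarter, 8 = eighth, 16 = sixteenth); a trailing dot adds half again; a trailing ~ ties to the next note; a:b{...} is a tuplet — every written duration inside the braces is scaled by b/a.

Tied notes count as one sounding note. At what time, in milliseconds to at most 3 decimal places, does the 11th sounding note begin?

note 11 onset = 15/2b = 5487.805ms

1. 0.0ms @ 0 + 731.707ms (1)
2. 731.707ms @ 1 + 731.707ms (1)
3. 1463.415ms @ 2 + 548.78ms (3/4)
4. 2012.195ms @ 11/4 + 731.707ms (1)
5. 2743.902ms @ 15/4 + 182.927ms (1/4)
6. 2926.829ms @ 4 + 487.805ms (2/3)
7. 3414.634ms @ 14/3 + 487.805ms (2/3)
8. 3902.439ms @ 16/3 + 487.805ms (2/3)
9. 4390.244ms @ 6 + 548.78ms (3/4)
10. 4939.024ms @ 27/4 + 548.78ms (3/4)
11. 5487.805ms @ 15/2 + 182.927ms (1/4)
12. 5670.732ms @ 31/4 + 182.927ms (1/4)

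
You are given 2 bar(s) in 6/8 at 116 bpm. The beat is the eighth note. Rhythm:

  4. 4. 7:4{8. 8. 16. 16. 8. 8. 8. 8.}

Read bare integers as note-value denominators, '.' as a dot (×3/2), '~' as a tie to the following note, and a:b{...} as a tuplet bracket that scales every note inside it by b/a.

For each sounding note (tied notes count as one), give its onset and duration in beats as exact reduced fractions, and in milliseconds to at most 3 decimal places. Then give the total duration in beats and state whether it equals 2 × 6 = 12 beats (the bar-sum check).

1) 0.0ms=0b +1551.724ms=3b
2) 1551.724ms=3b +1551.724ms=3b
3) 3103.448ms=6b +443.35ms=6/7b
4) 3546.798ms=48/7b +443.35ms=6/7b
5) 3990.148ms=54/7b +221.675ms=3/7b
6) 4211.823ms=57/7b +221.675ms=3/7b
7) 4433.498ms=60/7b +443.35ms=6/7b
8) 4876.847ms=66/7b +443.35ms=6/7b
9) 5320.197ms=72/7b +443.35ms=6/7b
10) 5763.547ms=78/7b +443.35ms=6/7b
Σ=12b of 12 (116bpm 6/8) — PASS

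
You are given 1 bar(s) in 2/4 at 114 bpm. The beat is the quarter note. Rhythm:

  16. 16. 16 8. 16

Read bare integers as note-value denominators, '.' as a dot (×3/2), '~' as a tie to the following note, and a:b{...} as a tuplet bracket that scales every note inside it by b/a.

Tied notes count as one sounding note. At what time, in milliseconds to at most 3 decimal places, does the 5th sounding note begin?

1. 0.0ms @ 0 + 197.368ms (3/8)
2. 197.368ms @ 3/8 + 197.368ms (3/8)
3. 394.737ms @ 3/4 + 131.579ms (1/4)
4. 526.316ms @ 1 + 394.737ms (3/4)
5. 921.053ms @ 7/4 + 131.579ms (1/4)

note 5 onset = 7/4b = 921.053ms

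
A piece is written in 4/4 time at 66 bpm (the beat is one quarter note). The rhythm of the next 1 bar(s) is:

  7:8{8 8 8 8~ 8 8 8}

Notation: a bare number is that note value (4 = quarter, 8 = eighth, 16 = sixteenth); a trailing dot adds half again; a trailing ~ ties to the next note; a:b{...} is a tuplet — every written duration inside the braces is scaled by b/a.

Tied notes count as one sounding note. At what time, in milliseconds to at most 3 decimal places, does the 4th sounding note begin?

1. 0.0ms @ 0 + 519.481ms (4/7)
2. 519.481ms @ 4/7 + 519.481ms (4/7)
3. 1038.961ms @ 8/7 + 519.481ms (4/7)
4. 1558.442ms @ 12/7 + 1038.961ms (8/7)
5. 2597.403ms @ 20/7 + 519.481ms (4/7)
6. 3116.883ms @ 24/7 + 519.481ms (4/7)

note 4 onset = 12/7b = 1558.442ms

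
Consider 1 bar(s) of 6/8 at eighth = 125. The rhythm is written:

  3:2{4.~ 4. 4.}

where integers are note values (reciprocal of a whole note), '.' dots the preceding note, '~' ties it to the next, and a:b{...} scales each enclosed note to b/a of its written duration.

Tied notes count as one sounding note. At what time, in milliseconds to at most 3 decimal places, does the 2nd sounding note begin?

1. 0.0ms @ 0 + 1920.0ms (4)
2. 1920.0ms @ 4 + 960.0ms (2)

note 2 onset = 4b = 1920.0ms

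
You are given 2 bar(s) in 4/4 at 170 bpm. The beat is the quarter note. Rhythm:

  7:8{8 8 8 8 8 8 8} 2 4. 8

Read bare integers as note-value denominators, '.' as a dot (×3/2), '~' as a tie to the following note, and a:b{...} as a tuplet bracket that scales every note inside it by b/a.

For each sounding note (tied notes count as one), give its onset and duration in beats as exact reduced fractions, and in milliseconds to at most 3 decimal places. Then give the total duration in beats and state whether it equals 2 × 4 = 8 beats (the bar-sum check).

1) 0.0ms=0b +201.681ms=4/7b
2) 201.681ms=4/7b +201.681ms=4/7b
3) 403.361ms=8/7b +201.681ms=4/7b
4) 605.042ms=12/7b +201.681ms=4/7b
5) 806.723ms=16/7b +201.681ms=4/7b
6) 1008.403ms=20/7b +201.681ms=4/7b
7) 1210.084ms=24/7b +201.681ms=4/7b
8) 1411.765ms=4b +705.882ms=2b
9) 2117.647ms=6b +529.412ms=3/2b
10) 2647.059ms=15/2b +176.471ms=1/2b
Σ=8b of 8 (170bpm 4/4) — PASS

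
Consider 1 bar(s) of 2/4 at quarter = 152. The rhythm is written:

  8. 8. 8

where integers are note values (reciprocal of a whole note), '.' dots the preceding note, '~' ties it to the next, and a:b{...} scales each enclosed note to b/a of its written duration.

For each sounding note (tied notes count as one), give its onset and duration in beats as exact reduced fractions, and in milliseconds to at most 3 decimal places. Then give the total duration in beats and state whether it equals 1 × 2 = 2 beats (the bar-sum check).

1) 0.0ms=0b +296.053ms=3/4b
2) 296.053ms=3/4b +296.053ms=3/4b
3) 592.105ms=3/2b +197.368ms=1/2b
Σ=2b of 2 (152bpm 2/4) — PASS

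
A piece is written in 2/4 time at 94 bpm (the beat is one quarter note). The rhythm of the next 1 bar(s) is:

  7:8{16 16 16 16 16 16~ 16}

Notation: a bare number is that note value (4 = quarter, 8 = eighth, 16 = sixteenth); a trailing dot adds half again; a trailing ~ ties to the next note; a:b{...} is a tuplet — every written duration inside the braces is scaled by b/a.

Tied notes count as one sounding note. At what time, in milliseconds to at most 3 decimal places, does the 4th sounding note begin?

1. 0.0ms @ 0 + 182.371ms (2/7)
2. 182.371ms @ 2/7 + 182.371ms (2/7)
3. 364.742ms @ 4/7 + 182.371ms (2/7)
4. 547.112ms @ 6/7 + 182.371ms (2/7)
5. 729.483ms @ 8/7 + 182.371ms (2/7)
6. 911.854ms @ 10/7 + 364.742ms (4/7)

note 4 onset = 6/7b = 547.112ms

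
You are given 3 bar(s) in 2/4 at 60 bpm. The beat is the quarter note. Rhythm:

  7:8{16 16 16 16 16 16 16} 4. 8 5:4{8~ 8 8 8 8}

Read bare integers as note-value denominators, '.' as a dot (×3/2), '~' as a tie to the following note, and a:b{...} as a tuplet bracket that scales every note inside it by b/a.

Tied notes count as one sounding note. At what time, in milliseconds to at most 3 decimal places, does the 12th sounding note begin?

note 12 onset = 26/5b = 5200.0ms

1. 0.0ms @ 0 + 285.714ms (2/7)
2. 285.714ms @ 2/7 + 285.714ms (2/7)
3. 571.429ms @ 4/7 + 285.714ms (2/7)
4. 857.143ms @ 6/7 + 285.714ms (2/7)
5. 1142.857ms @ 8/7 + 285.714ms (2/7)
6. 1428.571ms @ 10/7 + 285.714ms (2/7)
7. 1714.286ms @ 12/7 + 285.714ms (2/7)
8. 2000.0ms @ 2 + 1500.0ms (3/2)
9. 3500.0ms @ 7/2 + 500.0ms (1/2)
10. 4000.0ms @ 4 + 800.0ms (4/5)
11. 4800.0ms @ 24/5 + 400.0ms (2/5)
12. 5200.0ms @ 26/5 + 400.0ms (2/5)
13. 5600.0ms @ 28/5 + 400.0ms (2/5)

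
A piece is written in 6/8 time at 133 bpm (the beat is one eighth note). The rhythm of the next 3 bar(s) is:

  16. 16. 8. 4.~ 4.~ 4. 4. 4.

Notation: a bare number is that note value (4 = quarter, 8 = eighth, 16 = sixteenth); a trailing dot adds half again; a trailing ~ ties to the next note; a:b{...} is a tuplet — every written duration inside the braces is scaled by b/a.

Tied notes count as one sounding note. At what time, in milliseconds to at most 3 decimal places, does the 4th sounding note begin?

1. 0.0ms @ 0 + 338.346ms (3/4)
2. 338.346ms @ 3/4 + 338.346ms (3/4)
3. 676.692ms @ 3/2 + 676.692ms (3/2)
4. 1353.383ms @ 3 + 4060.15ms (9)
5. 5413.534ms @ 12 + 1353.383ms (3)
6. 6766.917ms @ 15 + 1353.383ms (3)

note 4 onset = 3b = 1353.383ms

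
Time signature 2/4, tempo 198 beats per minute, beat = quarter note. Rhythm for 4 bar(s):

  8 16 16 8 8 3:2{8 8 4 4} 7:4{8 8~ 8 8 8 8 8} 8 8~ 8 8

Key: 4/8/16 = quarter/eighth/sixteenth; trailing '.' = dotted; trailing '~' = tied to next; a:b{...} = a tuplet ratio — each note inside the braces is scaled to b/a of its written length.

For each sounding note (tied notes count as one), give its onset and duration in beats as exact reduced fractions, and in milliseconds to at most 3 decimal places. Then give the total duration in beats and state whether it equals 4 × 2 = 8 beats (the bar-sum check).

1) 0.0ms=0b +151.515ms=1/2b
2) 151.515ms=1/2b +75.758ms=1/4b
3) 227.273ms=3/4b +75.758ms=1/4b
4) 303.03ms=1b +151.515ms=1/2b
5) 454.545ms=3/2b +151.515ms=1/2b
6) 606.061ms=2b +101.01ms=1/3b
7) 707.071ms=7/3b +101.01ms=1/3b
8) 808.081ms=8/3b +202.02ms=2/3b
9) 1010.101ms=10/3b +202.02ms=2/3b
10) 1212.121ms=4b +86.58ms=2/7b
11) 1298.701ms=30/7b +173.16ms=4/7b
12) 1471.861ms=34/7b +86.58ms=2/7b
13) 1558.442ms=36/7b +86.58ms=2/7b
14) 1645.022ms=38/7b +86.58ms=2/7b
15) 1731.602ms=40/7b +86.58ms=2/7b
16) 1818.182ms=6b +151.515ms=1/2b
17) 1969.697ms=13/2b +303.03ms=1b
18) 2272.727ms=15/2b +151.515ms=1/2b
Σ=8b of 8 (198bpm 2/4) — PASS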